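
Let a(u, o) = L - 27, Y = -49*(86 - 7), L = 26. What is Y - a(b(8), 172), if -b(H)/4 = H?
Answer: -3870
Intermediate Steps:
b(H) = -4*H
Y = -3871 (Y = -49*79 = -3871)
a(u, o) = -1 (a(u, o) = 26 - 27 = -1)
Y - a(b(8), 172) = -3871 - 1*(-1) = -3871 + 1 = -3870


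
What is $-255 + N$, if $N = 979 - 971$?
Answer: $-247$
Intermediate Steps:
$N = 8$
$-255 + N = -255 + 8 = -247$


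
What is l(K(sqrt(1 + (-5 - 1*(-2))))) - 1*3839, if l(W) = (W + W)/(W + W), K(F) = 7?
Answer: -3838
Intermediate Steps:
l(W) = 1 (l(W) = (2*W)/((2*W)) = (2*W)*(1/(2*W)) = 1)
l(K(sqrt(1 + (-5 - 1*(-2))))) - 1*3839 = 1 - 1*3839 = 1 - 3839 = -3838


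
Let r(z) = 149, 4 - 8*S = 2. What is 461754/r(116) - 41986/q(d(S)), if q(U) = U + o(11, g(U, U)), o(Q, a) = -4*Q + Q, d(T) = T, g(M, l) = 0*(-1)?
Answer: 85513430/19519 ≈ 4381.0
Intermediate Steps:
S = ¼ (S = ½ - ⅛*2 = ½ - ¼ = ¼ ≈ 0.25000)
g(M, l) = 0
o(Q, a) = -3*Q
q(U) = -33 + U (q(U) = U - 3*11 = U - 33 = -33 + U)
461754/r(116) - 41986/q(d(S)) = 461754/149 - 41986/(-33 + ¼) = 461754*(1/149) - 41986/(-131/4) = 461754/149 - 41986*(-4/131) = 461754/149 + 167944/131 = 85513430/19519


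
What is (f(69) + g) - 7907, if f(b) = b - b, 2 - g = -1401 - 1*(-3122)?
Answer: -9626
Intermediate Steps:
g = -1719 (g = 2 - (-1401 - 1*(-3122)) = 2 - (-1401 + 3122) = 2 - 1*1721 = 2 - 1721 = -1719)
f(b) = 0
(f(69) + g) - 7907 = (0 - 1719) - 7907 = -1719 - 7907 = -9626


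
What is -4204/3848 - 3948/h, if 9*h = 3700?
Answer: -257233/24050 ≈ -10.696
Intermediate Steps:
h = 3700/9 (h = (1/9)*3700 = 3700/9 ≈ 411.11)
-4204/3848 - 3948/h = -4204/3848 - 3948/3700/9 = -4204*1/3848 - 3948*9/3700 = -1051/962 - 8883/925 = -257233/24050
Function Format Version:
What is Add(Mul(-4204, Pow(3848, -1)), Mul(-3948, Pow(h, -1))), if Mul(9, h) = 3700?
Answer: Rational(-257233, 24050) ≈ -10.696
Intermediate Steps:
h = Rational(3700, 9) (h = Mul(Rational(1, 9), 3700) = Rational(3700, 9) ≈ 411.11)
Add(Mul(-4204, Pow(3848, -1)), Mul(-3948, Pow(h, -1))) = Add(Mul(-4204, Pow(3848, -1)), Mul(-3948, Pow(Rational(3700, 9), -1))) = Add(Mul(-4204, Rational(1, 3848)), Mul(-3948, Rational(9, 3700))) = Add(Rational(-1051, 962), Rational(-8883, 925)) = Rational(-257233, 24050)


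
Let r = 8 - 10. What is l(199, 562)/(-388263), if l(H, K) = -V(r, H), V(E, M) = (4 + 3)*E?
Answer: -14/388263 ≈ -3.6058e-5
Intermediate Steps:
r = -2
V(E, M) = 7*E
l(H, K) = 14 (l(H, K) = -7*(-2) = -1*(-14) = 14)
l(199, 562)/(-388263) = 14/(-388263) = 14*(-1/388263) = -14/388263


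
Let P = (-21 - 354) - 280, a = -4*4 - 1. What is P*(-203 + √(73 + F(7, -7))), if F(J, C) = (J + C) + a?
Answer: 132965 - 1310*√14 ≈ 1.2806e+5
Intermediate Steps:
a = -17 (a = -16 - 1 = -17)
P = -655 (P = -375 - 280 = -655)
F(J, C) = -17 + C + J (F(J, C) = (J + C) - 17 = (C + J) - 17 = -17 + C + J)
P*(-203 + √(73 + F(7, -7))) = -655*(-203 + √(73 + (-17 - 7 + 7))) = -655*(-203 + √(73 - 17)) = -655*(-203 + √56) = -655*(-203 + 2*√14) = 132965 - 1310*√14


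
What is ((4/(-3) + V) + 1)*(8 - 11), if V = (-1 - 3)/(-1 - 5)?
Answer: -1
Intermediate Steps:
V = 2/3 (V = -4/(-6) = -4*(-1/6) = 2/3 ≈ 0.66667)
((4/(-3) + V) + 1)*(8 - 11) = ((4/(-3) + 2/3) + 1)*(8 - 11) = ((4*(-1/3) + 2/3) + 1)*(-3) = ((-4/3 + 2/3) + 1)*(-3) = (-2/3 + 1)*(-3) = (1/3)*(-3) = -1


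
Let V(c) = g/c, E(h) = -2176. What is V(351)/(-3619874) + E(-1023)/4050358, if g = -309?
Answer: -35429760559/65978035267014 ≈ -0.00053699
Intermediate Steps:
V(c) = -309/c
V(351)/(-3619874) + E(-1023)/4050358 = -309/351/(-3619874) - 2176/4050358 = -309*1/351*(-1/3619874) - 2176*1/4050358 = -103/117*(-1/3619874) - 1088/2025179 = 103/423525258 - 1088/2025179 = -35429760559/65978035267014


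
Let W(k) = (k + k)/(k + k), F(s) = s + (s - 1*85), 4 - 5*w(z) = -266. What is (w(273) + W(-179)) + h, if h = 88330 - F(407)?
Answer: 87656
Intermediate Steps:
w(z) = 54 (w(z) = ⅘ - ⅕*(-266) = ⅘ + 266/5 = 54)
F(s) = -85 + 2*s (F(s) = s + (s - 85) = s + (-85 + s) = -85 + 2*s)
W(k) = 1 (W(k) = (2*k)/((2*k)) = (2*k)*(1/(2*k)) = 1)
h = 87601 (h = 88330 - (-85 + 2*407) = 88330 - (-85 + 814) = 88330 - 1*729 = 88330 - 729 = 87601)
(w(273) + W(-179)) + h = (54 + 1) + 87601 = 55 + 87601 = 87656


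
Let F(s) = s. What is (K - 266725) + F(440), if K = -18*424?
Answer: -273917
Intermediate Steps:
K = -7632
(K - 266725) + F(440) = (-7632 - 266725) + 440 = -274357 + 440 = -273917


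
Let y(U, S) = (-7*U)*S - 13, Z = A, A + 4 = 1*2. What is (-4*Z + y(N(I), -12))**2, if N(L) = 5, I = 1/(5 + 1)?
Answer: 172225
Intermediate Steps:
I = 1/6 ≈ 0.16667
A = -2 (A = -4 + 1*2 = -4 + 2 = -2)
Z = -2
y(U, S) = -13 - 7*S*U (y(U, S) = -7*S*U - 13 = -13 - 7*S*U)
(-4*Z + y(N(I), -12))**2 = (-4*(-2) + (-13 - 7*(-12)*5))**2 = (8 + (-13 + 420))**2 = (8 + 407)**2 = 415**2 = 172225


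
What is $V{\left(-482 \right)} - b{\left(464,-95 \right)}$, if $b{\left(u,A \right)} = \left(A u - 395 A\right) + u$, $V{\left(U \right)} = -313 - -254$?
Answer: $6032$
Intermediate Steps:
$V{\left(U \right)} = -59$ ($V{\left(U \right)} = -313 + 254 = -59$)
$b{\left(u,A \right)} = u - 395 A + A u$ ($b{\left(u,A \right)} = \left(- 395 A + A u\right) + u = u - 395 A + A u$)
$V{\left(-482 \right)} - b{\left(464,-95 \right)} = -59 - \left(464 - -37525 - 44080\right) = -59 - \left(464 + 37525 - 44080\right) = -59 - -6091 = -59 + 6091 = 6032$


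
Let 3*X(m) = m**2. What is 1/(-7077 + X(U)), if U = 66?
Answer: -1/5625 ≈ -0.00017778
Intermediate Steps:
X(m) = m**2/3
1/(-7077 + X(U)) = 1/(-7077 + (1/3)*66**2) = 1/(-7077 + (1/3)*4356) = 1/(-7077 + 1452) = 1/(-5625) = -1/5625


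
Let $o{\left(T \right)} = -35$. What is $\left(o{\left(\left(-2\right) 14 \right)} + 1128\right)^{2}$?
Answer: $1194649$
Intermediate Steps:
$\left(o{\left(\left(-2\right) 14 \right)} + 1128\right)^{2} = \left(-35 + 1128\right)^{2} = 1093^{2} = 1194649$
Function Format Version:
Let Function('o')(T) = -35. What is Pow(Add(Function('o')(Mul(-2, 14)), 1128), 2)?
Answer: 1194649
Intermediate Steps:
Pow(Add(Function('o')(Mul(-2, 14)), 1128), 2) = Pow(Add(-35, 1128), 2) = Pow(1093, 2) = 1194649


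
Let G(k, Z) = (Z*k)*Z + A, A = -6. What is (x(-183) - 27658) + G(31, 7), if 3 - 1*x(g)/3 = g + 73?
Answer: -25806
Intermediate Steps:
G(k, Z) = -6 + k*Z² (G(k, Z) = (Z*k)*Z - 6 = k*Z² - 6 = -6 + k*Z²)
x(g) = -210 - 3*g (x(g) = 9 - 3*(g + 73) = 9 - 3*(73 + g) = 9 + (-219 - 3*g) = -210 - 3*g)
(x(-183) - 27658) + G(31, 7) = ((-210 - 3*(-183)) - 27658) + (-6 + 31*7²) = ((-210 + 549) - 27658) + (-6 + 31*49) = (339 - 27658) + (-6 + 1519) = -27319 + 1513 = -25806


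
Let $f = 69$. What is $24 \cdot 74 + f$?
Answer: $1845$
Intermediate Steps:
$24 \cdot 74 + f = 24 \cdot 74 + 69 = 1776 + 69 = 1845$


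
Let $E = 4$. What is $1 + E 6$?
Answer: $25$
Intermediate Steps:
$1 + E 6 = 1 + 4 \cdot 6 = 1 + 24 = 25$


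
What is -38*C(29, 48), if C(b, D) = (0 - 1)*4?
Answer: 152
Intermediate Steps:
C(b, D) = -4 (C(b, D) = -1*4 = -4)
-38*C(29, 48) = -38*(-4) = 152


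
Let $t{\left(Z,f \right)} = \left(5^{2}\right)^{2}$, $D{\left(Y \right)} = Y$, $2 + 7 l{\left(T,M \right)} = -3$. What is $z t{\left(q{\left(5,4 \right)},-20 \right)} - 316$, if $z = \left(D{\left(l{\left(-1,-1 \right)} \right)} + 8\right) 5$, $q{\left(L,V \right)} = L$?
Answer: $\frac{157163}{7} \approx 22452.0$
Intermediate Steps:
$l{\left(T,M \right)} = - \frac{5}{7}$ ($l{\left(T,M \right)} = - \frac{2}{7} + \frac{1}{7} \left(-3\right) = - \frac{2}{7} - \frac{3}{7} = - \frac{5}{7}$)
$t{\left(Z,f \right)} = 625$ ($t{\left(Z,f \right)} = 25^{2} = 625$)
$z = \frac{255}{7}$ ($z = \left(- \frac{5}{7} + 8\right) 5 = \frac{51}{7} \cdot 5 = \frac{255}{7} \approx 36.429$)
$z t{\left(q{\left(5,4 \right)},-20 \right)} - 316 = \frac{255}{7} \cdot 625 - 316 = \frac{159375}{7} - 316 = \frac{157163}{7}$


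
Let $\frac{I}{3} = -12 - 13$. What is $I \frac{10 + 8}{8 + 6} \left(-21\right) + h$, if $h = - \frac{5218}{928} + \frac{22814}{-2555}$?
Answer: $\frac{2383426309}{1185520} \approx 2010.4$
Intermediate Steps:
$I = -75$ ($I = 3 \left(-12 - 13\right) = 3 \left(-25\right) = -75$)
$h = - \frac{17251691}{1185520}$ ($h = \left(-5218\right) \frac{1}{928} + 22814 \left(- \frac{1}{2555}\right) = - \frac{2609}{464} - \frac{22814}{2555} = - \frac{17251691}{1185520} \approx -14.552$)
$I \frac{10 + 8}{8 + 6} \left(-21\right) + h = - 75 \frac{10 + 8}{8 + 6} \left(-21\right) - \frac{17251691}{1185520} = - 75 \cdot \frac{18}{14} \left(-21\right) - \frac{17251691}{1185520} = - 75 \cdot 18 \cdot \frac{1}{14} \left(-21\right) - \frac{17251691}{1185520} = \left(-75\right) \frac{9}{7} \left(-21\right) - \frac{17251691}{1185520} = \left(- \frac{675}{7}\right) \left(-21\right) - \frac{17251691}{1185520} = 2025 - \frac{17251691}{1185520} = \frac{2383426309}{1185520}$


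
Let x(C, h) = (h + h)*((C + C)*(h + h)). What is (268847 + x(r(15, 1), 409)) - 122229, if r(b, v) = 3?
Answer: 4161362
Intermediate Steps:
x(C, h) = 8*C*h**2 (x(C, h) = (2*h)*((2*C)*(2*h)) = (2*h)*(4*C*h) = 8*C*h**2)
(268847 + x(r(15, 1), 409)) - 122229 = (268847 + 8*3*409**2) - 122229 = (268847 + 8*3*167281) - 122229 = (268847 + 4014744) - 122229 = 4283591 - 122229 = 4161362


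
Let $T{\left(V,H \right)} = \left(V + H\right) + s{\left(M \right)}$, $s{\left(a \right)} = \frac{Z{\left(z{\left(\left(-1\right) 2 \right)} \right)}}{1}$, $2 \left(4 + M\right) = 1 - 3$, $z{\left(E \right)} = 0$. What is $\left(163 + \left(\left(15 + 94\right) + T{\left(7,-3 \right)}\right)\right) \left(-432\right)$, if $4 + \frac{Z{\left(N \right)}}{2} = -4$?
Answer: $-112320$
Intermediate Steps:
$Z{\left(N \right)} = -16$ ($Z{\left(N \right)} = -8 + 2 \left(-4\right) = -8 - 8 = -16$)
$M = -5$ ($M = -4 + \frac{1 - 3}{2} = -4 + \frac{1}{2} \left(-2\right) = -4 - 1 = -5$)
$s{\left(a \right)} = -16$ ($s{\left(a \right)} = - \frac{16}{1} = \left(-16\right) 1 = -16$)
$T{\left(V,H \right)} = -16 + H + V$ ($T{\left(V,H \right)} = \left(V + H\right) - 16 = \left(H + V\right) - 16 = -16 + H + V$)
$\left(163 + \left(\left(15 + 94\right) + T{\left(7,-3 \right)}\right)\right) \left(-432\right) = \left(163 + \left(\left(15 + 94\right) - 12\right)\right) \left(-432\right) = \left(163 + \left(109 - 12\right)\right) \left(-432\right) = \left(163 + 97\right) \left(-432\right) = 260 \left(-432\right) = -112320$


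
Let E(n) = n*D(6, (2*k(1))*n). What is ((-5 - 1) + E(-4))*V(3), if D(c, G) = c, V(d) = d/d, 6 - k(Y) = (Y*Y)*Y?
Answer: -30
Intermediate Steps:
k(Y) = 6 - Y³ (k(Y) = 6 - Y*Y*Y = 6 - Y²*Y = 6 - Y³)
V(d) = 1
E(n) = 6*n (E(n) = n*6 = 6*n)
((-5 - 1) + E(-4))*V(3) = ((-5 - 1) + 6*(-4))*1 = (-6 - 24)*1 = -30*1 = -30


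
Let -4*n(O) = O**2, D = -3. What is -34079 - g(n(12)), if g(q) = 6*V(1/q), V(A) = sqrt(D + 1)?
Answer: -34079 - 6*I*sqrt(2) ≈ -34079.0 - 8.4853*I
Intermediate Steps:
n(O) = -O**2/4
V(A) = I*sqrt(2) (V(A) = sqrt(-3 + 1) = sqrt(-2) = I*sqrt(2))
g(q) = 6*I*sqrt(2) (g(q) = 6*(I*sqrt(2)) = 6*I*sqrt(2))
-34079 - g(n(12)) = -34079 - 6*I*sqrt(2)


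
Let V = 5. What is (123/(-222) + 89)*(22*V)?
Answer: 359975/37 ≈ 9729.0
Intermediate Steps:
(123/(-222) + 89)*(22*V) = (123/(-222) + 89)*(22*5) = (123*(-1/222) + 89)*110 = (-41/74 + 89)*110 = (6545/74)*110 = 359975/37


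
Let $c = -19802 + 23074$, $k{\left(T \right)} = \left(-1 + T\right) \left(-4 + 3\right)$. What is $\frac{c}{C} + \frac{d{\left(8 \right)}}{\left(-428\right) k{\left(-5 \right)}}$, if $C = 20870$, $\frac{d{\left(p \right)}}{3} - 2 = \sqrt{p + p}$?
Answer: $\frac{668903}{4466180} \approx 0.14977$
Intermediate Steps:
$d{\left(p \right)} = 6 + 3 \sqrt{2} \sqrt{p}$ ($d{\left(p \right)} = 6 + 3 \sqrt{p + p} = 6 + 3 \sqrt{2 p} = 6 + 3 \sqrt{2} \sqrt{p}$)
$k{\left(T \right)} = 1 - T$ ($k{\left(T \right)} = \left(-1 + T\right) \left(-1\right) = 1 - T$)
$c = 3272$
$\frac{c}{C} + \frac{d{\left(8 \right)}}{\left(-428\right) k{\left(-5 \right)}} = \frac{3272}{20870} + \frac{6 + 3 \sqrt{2} \sqrt{8}}{\left(-428\right) \left(1 - -5\right)} = 3272 \cdot \frac{1}{20870} + \frac{6 + 3 \sqrt{2} \cdot 2 \sqrt{2}}{\left(-428\right) \left(1 + 5\right)} = \frac{1636}{10435} + \frac{6 + 12}{\left(-428\right) 6} = \frac{1636}{10435} + \frac{18}{-2568} = \frac{1636}{10435} + 18 \left(- \frac{1}{2568}\right) = \frac{1636}{10435} - \frac{3}{428} = \frac{668903}{4466180}$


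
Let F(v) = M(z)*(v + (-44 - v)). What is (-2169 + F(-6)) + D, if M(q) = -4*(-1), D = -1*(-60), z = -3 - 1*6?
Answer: -2285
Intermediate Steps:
z = -9 (z = -3 - 6 = -9)
D = 60
M(q) = 4
F(v) = -176 (F(v) = 4*(v + (-44 - v)) = 4*(-44) = -176)
(-2169 + F(-6)) + D = (-2169 - 176) + 60 = -2345 + 60 = -2285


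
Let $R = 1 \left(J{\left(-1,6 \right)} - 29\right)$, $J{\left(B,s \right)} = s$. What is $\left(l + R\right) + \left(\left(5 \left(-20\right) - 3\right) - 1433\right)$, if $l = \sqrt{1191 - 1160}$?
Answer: $-1559 + \sqrt{31} \approx -1553.4$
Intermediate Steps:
$R = -23$ ($R = 1 \left(6 - 29\right) = 1 \left(-23\right) = -23$)
$l = \sqrt{31} \approx 5.5678$
$\left(l + R\right) + \left(\left(5 \left(-20\right) - 3\right) - 1433\right) = \left(\sqrt{31} - 23\right) + \left(\left(5 \left(-20\right) - 3\right) - 1433\right) = \left(-23 + \sqrt{31}\right) - 1536 = -1559 + \sqrt{31}$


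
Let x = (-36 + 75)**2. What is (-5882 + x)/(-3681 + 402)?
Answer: 4361/3279 ≈ 1.3300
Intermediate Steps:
x = 1521 (x = 39**2 = 1521)
(-5882 + x)/(-3681 + 402) = (-5882 + 1521)/(-3681 + 402) = -4361/(-3279) = -4361*(-1/3279) = 4361/3279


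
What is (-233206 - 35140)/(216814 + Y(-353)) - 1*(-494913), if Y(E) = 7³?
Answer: 107473553995/217157 ≈ 4.9491e+5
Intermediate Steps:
Y(E) = 343
(-233206 - 35140)/(216814 + Y(-353)) - 1*(-494913) = (-233206 - 35140)/(216814 + 343) - 1*(-494913) = -268346/217157 + 494913 = 107473553995/217157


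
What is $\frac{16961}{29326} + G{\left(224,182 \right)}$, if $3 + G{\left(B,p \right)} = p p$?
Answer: $\frac{971323407}{29326} \approx 33122.0$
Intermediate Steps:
$G{\left(B,p \right)} = -3 + p^{2}$ ($G{\left(B,p \right)} = -3 + p p = -3 + p^{2}$)
$\frac{16961}{29326} + G{\left(224,182 \right)} = \frac{16961}{29326} - \left(3 - 182^{2}\right) = 16961 \cdot \frac{1}{29326} + \left(-3 + 33124\right) = \frac{16961}{29326} + 33121 = \frac{971323407}{29326}$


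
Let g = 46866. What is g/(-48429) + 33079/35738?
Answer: -24304739/576918534 ≈ -0.042129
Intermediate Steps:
g/(-48429) + 33079/35738 = 46866/(-48429) + 33079/35738 = 46866*(-1/48429) + 33079*(1/35738) = -15622/16143 + 33079/35738 = -24304739/576918534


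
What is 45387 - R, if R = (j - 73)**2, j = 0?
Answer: 40058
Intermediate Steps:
R = 5329 (R = (0 - 73)**2 = (-73)**2 = 5329)
45387 - R = 45387 - 1*5329 = 45387 - 5329 = 40058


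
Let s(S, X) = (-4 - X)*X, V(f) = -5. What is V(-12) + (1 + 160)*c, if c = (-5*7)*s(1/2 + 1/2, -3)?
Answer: -16910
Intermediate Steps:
s(S, X) = X*(-4 - X)
c = -105 (c = (-5*7)*(-1*(-3)*(4 - 3)) = -(-35)*(-3) = -35*3 = -105)
V(-12) + (1 + 160)*c = -5 + (1 + 160)*(-105) = -5 + 161*(-105) = -5 - 16905 = -16910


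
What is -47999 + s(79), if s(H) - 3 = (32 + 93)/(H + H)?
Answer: -7583243/158 ≈ -47995.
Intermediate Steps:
s(H) = 3 + 125/(2*H) (s(H) = 3 + (32 + 93)/(H + H) = 3 + 125/((2*H)) = 3 + 125*(1/(2*H)) = 3 + 125/(2*H))
-47999 + s(79) = -47999 + (3 + (125/2)/79) = -47999 + (3 + (125/2)*(1/79)) = -47999 + (3 + 125/158) = -47999 + 599/158 = -7583243/158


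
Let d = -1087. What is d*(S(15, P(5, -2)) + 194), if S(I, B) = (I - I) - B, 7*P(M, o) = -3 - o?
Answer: -1477233/7 ≈ -2.1103e+5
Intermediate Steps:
P(M, o) = -3/7 - o/7 (P(M, o) = (-3 - o)/7 = -3/7 - o/7)
S(I, B) = -B (S(I, B) = 0 - B = -B)
d*(S(15, P(5, -2)) + 194) = -1087*(-(-3/7 - ⅐*(-2)) + 194) = -1087*(-(-3/7 + 2/7) + 194) = -1087*(-1*(-⅐) + 194) = -1087*(⅐ + 194) = -1087*1359/7 = -1477233/7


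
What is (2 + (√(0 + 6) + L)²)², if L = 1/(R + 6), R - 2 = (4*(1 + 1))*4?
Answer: 163904001/2560000 + 12801*√6/16000 ≈ 65.985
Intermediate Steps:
R = 34 (R = 2 + (4*(1 + 1))*4 = 2 + (4*2)*4 = 2 + 8*4 = 2 + 32 = 34)
L = 1/40 (L = 1/(34 + 6) = 1/40 ≈ 0.025000)
(2 + (√(0 + 6) + L)²)² = (2 + (√(0 + 6) + 1/40)²)² = (2 + (√6 + 1/40)²)² = (2 + (1/40 + √6)²)²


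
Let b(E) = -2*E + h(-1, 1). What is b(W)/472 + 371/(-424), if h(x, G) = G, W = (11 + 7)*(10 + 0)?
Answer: -193/118 ≈ -1.6356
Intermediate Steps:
W = 180 (W = 18*10 = 180)
b(E) = 1 - 2*E (b(E) = -2*E + 1 = 1 - 2*E)
b(W)/472 + 371/(-424) = (1 - 2*180)/472 + 371/(-424) = (1 - 360)*(1/472) + 371*(-1/424) = -359*1/472 - 7/8 = -359/472 - 7/8 = -193/118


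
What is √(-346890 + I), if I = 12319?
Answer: I*√334571 ≈ 578.42*I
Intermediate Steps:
√(-346890 + I) = √(-346890 + 12319) = √(-334571) = I*√334571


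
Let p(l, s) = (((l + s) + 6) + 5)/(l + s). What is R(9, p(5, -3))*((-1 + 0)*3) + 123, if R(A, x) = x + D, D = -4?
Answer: 231/2 ≈ 115.50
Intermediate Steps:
p(l, s) = (11 + l + s)/(l + s) (p(l, s) = ((6 + l + s) + 5)/(l + s) = (11 + l + s)/(l + s))
R(A, x) = -4 + x (R(A, x) = x - 4 = -4 + x)
R(9, p(5, -3))*((-1 + 0)*3) + 123 = (-4 + (11 + 5 - 3)/(5 - 3))*((-1 + 0)*3) + 123 = (-4 + 13/2)*(-1*3) + 123 = (-4 + (½)*13)*(-3) + 123 = (-4 + 13/2)*(-3) + 123 = (5/2)*(-3) + 123 = -15/2 + 123 = 231/2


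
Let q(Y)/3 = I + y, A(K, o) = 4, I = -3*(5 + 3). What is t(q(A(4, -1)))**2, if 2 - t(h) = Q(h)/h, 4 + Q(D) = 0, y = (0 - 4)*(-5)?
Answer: 25/9 ≈ 2.7778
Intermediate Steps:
y = 20 (y = -4*(-5) = 20)
I = -24 (I = -3*8 = -24)
Q(D) = -4 (Q(D) = -4 + 0 = -4)
q(Y) = -12 (q(Y) = 3*(-24 + 20) = 3*(-4) = -12)
t(h) = 2 + 4/h (t(h) = 2 - (-4)/h = 2 + 4/h)
t(q(A(4, -1)))**2 = (2 + 4/(-12))**2 = (2 + 4*(-1/12))**2 = (2 - 1/3)**2 = (5/3)**2 = 25/9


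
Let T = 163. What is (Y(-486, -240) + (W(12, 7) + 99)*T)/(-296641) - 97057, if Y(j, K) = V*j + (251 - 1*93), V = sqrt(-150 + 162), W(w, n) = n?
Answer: -28791102973/296641 + 972*sqrt(3)/296641 ≈ -97057.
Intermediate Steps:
V = 2*sqrt(3) (V = sqrt(12) = 2*sqrt(3) ≈ 3.4641)
Y(j, K) = 158 + 2*j*sqrt(3) (Y(j, K) = (2*sqrt(3))*j + (251 - 1*93) = 2*j*sqrt(3) + (251 - 93) = 2*j*sqrt(3) + 158 = 158 + 2*j*sqrt(3))
(Y(-486, -240) + (W(12, 7) + 99)*T)/(-296641) - 97057 = ((158 + 2*(-486)*sqrt(3)) + (7 + 99)*163)/(-296641) - 97057 = ((158 - 972*sqrt(3)) + 106*163)*(-1/296641) - 97057 = ((158 - 972*sqrt(3)) + 17278)*(-1/296641) - 97057 = (17436 - 972*sqrt(3))*(-1/296641) - 97057 = (-17436/296641 + 972*sqrt(3)/296641) - 97057 = -28791102973/296641 + 972*sqrt(3)/296641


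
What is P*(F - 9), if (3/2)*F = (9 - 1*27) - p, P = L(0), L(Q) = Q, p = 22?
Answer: 0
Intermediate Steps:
P = 0
F = -80/3 (F = 2*((9 - 1*27) - 1*22)/3 = 2*((9 - 27) - 22)/3 = 2*(-18 - 22)/3 = (⅔)*(-40) = -80/3 ≈ -26.667)
P*(F - 9) = 0*(-80/3 - 9) = 0*(-107/3) = 0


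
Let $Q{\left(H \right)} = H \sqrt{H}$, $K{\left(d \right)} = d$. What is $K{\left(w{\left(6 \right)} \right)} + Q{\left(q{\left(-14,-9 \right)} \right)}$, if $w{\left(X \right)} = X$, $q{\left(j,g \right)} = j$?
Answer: $6 - 14 i \sqrt{14} \approx 6.0 - 52.383 i$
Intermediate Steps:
$Q{\left(H \right)} = H^{\frac{3}{2}}$
$K{\left(w{\left(6 \right)} \right)} + Q{\left(q{\left(-14,-9 \right)} \right)} = 6 + \left(-14\right)^{\frac{3}{2}} = 6 - 14 i \sqrt{14}$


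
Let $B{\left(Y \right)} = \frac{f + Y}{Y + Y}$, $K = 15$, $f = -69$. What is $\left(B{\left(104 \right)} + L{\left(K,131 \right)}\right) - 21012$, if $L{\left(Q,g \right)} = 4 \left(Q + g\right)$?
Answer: $- \frac{4248989}{208} \approx -20428.0$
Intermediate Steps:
$L{\left(Q,g \right)} = 4 Q + 4 g$
$B{\left(Y \right)} = \frac{-69 + Y}{2 Y}$ ($B{\left(Y \right)} = \frac{-69 + Y}{Y + Y} = \frac{-69 + Y}{2 Y}$)
$\left(B{\left(104 \right)} + L{\left(K,131 \right)}\right) - 21012 = \left(\frac{-69 + 104}{2 \cdot 104} + \left(4 \cdot 15 + 4 \cdot 131\right)\right) - 21012 = \left(\frac{1}{2} \cdot \frac{1}{104} \cdot 35 + \left(60 + 524\right)\right) - 21012 = \left(\frac{35}{208} + 584\right) - 21012 = \frac{121507}{208} - 21012 = - \frac{4248989}{208}$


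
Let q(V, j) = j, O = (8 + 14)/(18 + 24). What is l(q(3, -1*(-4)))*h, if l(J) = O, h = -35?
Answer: -55/3 ≈ -18.333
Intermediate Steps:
O = 11/21 (O = 22/42 = 22*(1/42) = 11/21 ≈ 0.52381)
l(J) = 11/21
l(q(3, -1*(-4)))*h = (11/21)*(-35) = -55/3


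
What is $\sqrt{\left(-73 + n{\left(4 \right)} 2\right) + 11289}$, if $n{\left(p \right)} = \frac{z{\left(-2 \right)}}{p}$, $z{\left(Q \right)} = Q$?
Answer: $\sqrt{11215} \approx 105.9$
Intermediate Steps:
$n{\left(p \right)} = - \frac{2}{p}$
$\sqrt{\left(-73 + n{\left(4 \right)} 2\right) + 11289} = \sqrt{\left(-73 + - \frac{2}{4} \cdot 2\right) + 11289} = \sqrt{\left(-73 + \left(-2\right) \frac{1}{4} \cdot 2\right) + 11289} = \sqrt{\left(-73 - 1\right) + 11289} = \sqrt{-74 + 11289} = \sqrt{11215}$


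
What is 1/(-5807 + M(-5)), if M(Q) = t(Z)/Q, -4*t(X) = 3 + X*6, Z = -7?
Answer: -20/116179 ≈ -0.00017215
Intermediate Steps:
t(X) = -¾ - 3*X/2 (t(X) = -(3 + X*6)/4 = -(3 + 6*X)/4 = -¾ - 3*X/2)
M(Q) = 39/(4*Q) (M(Q) = (-¾ - 3/2*(-7))/Q = (-¾ + 21/2)/Q = 39/(4*Q))
1/(-5807 + M(-5)) = 1/(-5807 + (39/4)/(-5)) = 1/(-5807 + (39/4)*(-⅕)) = 1/(-5807 - 39/20) = 1/(-116179/20) = -20/116179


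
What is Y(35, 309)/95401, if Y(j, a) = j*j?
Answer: 1225/95401 ≈ 0.012841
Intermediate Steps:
Y(j, a) = j²
Y(35, 309)/95401 = 35²/95401 = 1225*(1/95401) = 1225/95401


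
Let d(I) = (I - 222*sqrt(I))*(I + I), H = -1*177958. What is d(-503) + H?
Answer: 328060 + 223332*I*sqrt(503) ≈ 3.2806e+5 + 5.0088e+6*I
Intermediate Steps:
H = -177958
d(I) = 2*I*(I - 222*sqrt(I)) (d(I) = (I - 222*sqrt(I))*(2*I) = 2*I*(I - 222*sqrt(I)))
d(-503) + H = (-(-223332)*I*sqrt(503) + 2*(-503)**2) - 177958 = (-(-223332)*I*sqrt(503) + 2*253009) - 177958 = (223332*I*sqrt(503) + 506018) - 177958 = (506018 + 223332*I*sqrt(503)) - 177958 = 328060 + 223332*I*sqrt(503)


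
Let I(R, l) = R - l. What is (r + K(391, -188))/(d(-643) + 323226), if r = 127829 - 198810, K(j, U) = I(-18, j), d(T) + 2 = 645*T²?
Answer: -71390/266997829 ≈ -0.00026738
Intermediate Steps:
d(T) = -2 + 645*T²
K(j, U) = -18 - j
r = -70981
(r + K(391, -188))/(d(-643) + 323226) = (-70981 + (-18 - 1*391))/((-2 + 645*(-643)²) + 323226) = (-70981 + (-18 - 391))/((-2 + 645*413449) + 323226) = (-70981 - 409)/((-2 + 266674605) + 323226) = -71390/(266674603 + 323226) = -71390/266997829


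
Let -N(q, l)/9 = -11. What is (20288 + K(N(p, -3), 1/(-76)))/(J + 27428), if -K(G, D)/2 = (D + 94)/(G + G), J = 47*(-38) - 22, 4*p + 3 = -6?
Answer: 50879923/64254960 ≈ 0.79184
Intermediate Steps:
p = -9/4 (p = -¾ + (¼)*(-6) = -¾ - 3/2 = -9/4 ≈ -2.2500)
N(q, l) = 99 (N(q, l) = -9*(-11) = 99)
J = -1808 (J = -1786 - 22 = -1808)
K(G, D) = -(94 + D)/G (K(G, D) = -2*(D + 94)/(G + G) = -2*(94 + D)/(2*G) = -2*(94 + D)*1/(2*G) = -(94 + D)/G)
(20288 + K(N(p, -3), 1/(-76)))/(J + 27428) = (20288 + (-94 - 1/(-76))/99)/(-1808 + 27428) = (20288 + (-94 - 1*(-1/76))/99)/25620 = (20288 + (-94 + 1/76)/99)*(1/25620) = (20288 + (1/99)*(-7143/76))*(1/25620) = (20288 - 2381/2508)*(1/25620) = (50879923/2508)*(1/25620) = 50879923/64254960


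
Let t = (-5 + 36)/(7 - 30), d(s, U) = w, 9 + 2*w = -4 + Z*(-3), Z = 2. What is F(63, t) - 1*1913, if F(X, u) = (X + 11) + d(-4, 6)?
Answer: -3697/2 ≈ -1848.5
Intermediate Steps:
w = -19/2 (w = -9/2 + (-4 + 2*(-3))/2 = -9/2 + (-4 - 6)/2 = -9/2 + (1/2)*(-10) = -9/2 - 5 = -19/2 ≈ -9.5000)
d(s, U) = -19/2
t = -31/23 (t = 31/(-23) = 31*(-1/23) = -31/23 ≈ -1.3478)
F(X, u) = 3/2 + X (F(X, u) = (X + 11) - 19/2 = (11 + X) - 19/2 = 3/2 + X)
F(63, t) - 1*1913 = (3/2 + 63) - 1*1913 = 129/2 - 1913 = -3697/2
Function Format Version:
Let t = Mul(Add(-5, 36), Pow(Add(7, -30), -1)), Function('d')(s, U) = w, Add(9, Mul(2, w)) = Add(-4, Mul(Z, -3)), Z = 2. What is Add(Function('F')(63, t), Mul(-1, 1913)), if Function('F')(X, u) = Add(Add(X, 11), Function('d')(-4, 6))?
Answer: Rational(-3697, 2) ≈ -1848.5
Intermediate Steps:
w = Rational(-19, 2) (w = Add(Rational(-9, 2), Mul(Rational(1, 2), Add(-4, Mul(2, -3)))) = Add(Rational(-9, 2), Mul(Rational(1, 2), Add(-4, -6))) = Add(Rational(-9, 2), Mul(Rational(1, 2), -10)) = Add(Rational(-9, 2), -5) = Rational(-19, 2) ≈ -9.5000)
Function('d')(s, U) = Rational(-19, 2)
t = Rational(-31, 23) (t = Mul(31, Pow(-23, -1)) = Mul(31, Rational(-1, 23)) = Rational(-31, 23) ≈ -1.3478)
Function('F')(X, u) = Add(Rational(3, 2), X) (Function('F')(X, u) = Add(Add(X, 11), Rational(-19, 2)) = Add(Add(11, X), Rational(-19, 2)) = Add(Rational(3, 2), X))
Add(Function('F')(63, t), Mul(-1, 1913)) = Add(Add(Rational(3, 2), 63), Mul(-1, 1913)) = Add(Rational(129, 2), -1913) = Rational(-3697, 2)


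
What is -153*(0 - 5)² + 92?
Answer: -3733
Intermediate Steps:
-153*(0 - 5)² + 92 = -153*(-5)² + 92 = -153*25 + 92 = -3825 + 92 = -3733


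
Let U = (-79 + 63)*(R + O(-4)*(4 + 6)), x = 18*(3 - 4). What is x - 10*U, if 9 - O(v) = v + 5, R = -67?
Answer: 2062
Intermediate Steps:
O(v) = 4 - v (O(v) = 9 - (v + 5) = 9 - (5 + v) = 9 + (-5 - v) = 4 - v)
x = -18 (x = 18*(-1) = -18)
U = -208 (U = (-79 + 63)*(-67 + (4 - 1*(-4))*(4 + 6)) = -16*(-67 + (4 + 4)*10) = -16*(-67 + 8*10) = -16*(-67 + 80) = -16*13 = -208)
x - 10*U = -18 - 10*(-208) = -18 + 2080 = 2062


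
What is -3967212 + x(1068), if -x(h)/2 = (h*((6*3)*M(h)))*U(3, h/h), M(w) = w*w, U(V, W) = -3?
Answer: 131560167444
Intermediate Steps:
M(w) = w²
x(h) = 108*h³ (x(h) = -2*h*((6*3)*h²)*(-3) = -2*h*(18*h²)*(-3) = -2*18*h³*(-3) = -(-108)*h³ = 108*h³)
-3967212 + x(1068) = -3967212 + 108*1068³ = -3967212 + 108*1218186432 = -3967212 + 131564134656 = 131560167444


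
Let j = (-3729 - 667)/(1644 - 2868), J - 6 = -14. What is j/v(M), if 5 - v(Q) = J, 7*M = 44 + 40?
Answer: 1099/3978 ≈ 0.27627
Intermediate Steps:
M = 12 (M = (44 + 40)/7 = (⅐)*84 = 12)
J = -8 (J = 6 - 14 = -8)
v(Q) = 13 (v(Q) = 5 - 1*(-8) = 5 + 8 = 13)
j = 1099/306 (j = -4396/(-1224) = -4396*(-1/1224) = 1099/306 ≈ 3.5915)
j/v(M) = (1099/306)/13 = (1099/306)*(1/13) = 1099/3978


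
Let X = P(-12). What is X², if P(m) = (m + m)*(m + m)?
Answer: 331776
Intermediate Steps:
P(m) = 4*m² (P(m) = (2*m)*(2*m) = 4*m²)
X = 576 (X = 4*(-12)² = 4*144 = 576)
X² = 576² = 331776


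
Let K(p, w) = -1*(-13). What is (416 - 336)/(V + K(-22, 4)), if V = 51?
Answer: 5/4 ≈ 1.2500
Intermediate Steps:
K(p, w) = 13
(416 - 336)/(V + K(-22, 4)) = (416 - 336)/(51 + 13) = 80/64 = 80*(1/64) = 5/4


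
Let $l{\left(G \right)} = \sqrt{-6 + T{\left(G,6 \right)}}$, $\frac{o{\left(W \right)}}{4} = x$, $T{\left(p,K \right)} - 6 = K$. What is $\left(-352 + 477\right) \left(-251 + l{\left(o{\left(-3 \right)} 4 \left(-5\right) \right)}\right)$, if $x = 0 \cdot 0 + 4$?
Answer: $-31375 + 125 \sqrt{6} \approx -31069.0$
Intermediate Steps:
$T{\left(p,K \right)} = 6 + K$
$x = 4$ ($x = 0 + 4 = 4$)
$o{\left(W \right)} = 16$ ($o{\left(W \right)} = 4 \cdot 4 = 16$)
$l{\left(G \right)} = \sqrt{6}$ ($l{\left(G \right)} = \sqrt{-6 + \left(6 + 6\right)} = \sqrt{-6 + 12} = \sqrt{6}$)
$\left(-352 + 477\right) \left(-251 + l{\left(o{\left(-3 \right)} 4 \left(-5\right) \right)}\right) = \left(-352 + 477\right) \left(-251 + \sqrt{6}\right) = 125 \left(-251 + \sqrt{6}\right) = -31375 + 125 \sqrt{6}$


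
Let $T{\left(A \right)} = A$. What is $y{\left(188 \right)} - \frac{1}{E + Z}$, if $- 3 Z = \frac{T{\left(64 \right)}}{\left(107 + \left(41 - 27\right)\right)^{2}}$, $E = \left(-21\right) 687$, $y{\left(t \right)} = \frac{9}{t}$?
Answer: $\frac{5711352189}{119131310780} \approx 0.047942$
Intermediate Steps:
$E = -14427$
$Z = - \frac{64}{43923}$ ($Z = - \frac{64 \frac{1}{\left(107 + \left(41 - 27\right)\right)^{2}}}{3} = - \frac{64 \frac{1}{\left(107 + 14\right)^{2}}}{3} = - \frac{64 \frac{1}{121^{2}}}{3} = - \frac{64 \cdot \frac{1}{14641}}{3} = \left(- \frac{1}{3}\right) \frac{64}{14641} = - \frac{64}{43923} \approx -0.0014571$)
$y{\left(188 \right)} - \frac{1}{E + Z} = \frac{9}{188} - \frac{1}{-14427 - \frac{64}{43923}} = 9 \cdot \frac{1}{188} - \frac{1}{- \frac{633677185}{43923}} = \frac{9}{188} - - \frac{43923}{633677185} = \frac{9}{188} + \frac{43923}{633677185} = \frac{5711352189}{119131310780}$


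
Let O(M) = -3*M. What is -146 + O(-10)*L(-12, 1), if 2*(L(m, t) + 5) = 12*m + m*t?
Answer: -2636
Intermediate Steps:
L(m, t) = -5 + 6*m + m*t/2 (L(m, t) = -5 + (12*m + m*t)/2 = -5 + (6*m + m*t/2) = -5 + 6*m + m*t/2)
-146 + O(-10)*L(-12, 1) = -146 + (-3*(-10))*(-5 + 6*(-12) + (1/2)*(-12)*1) = -146 + 30*(-5 - 72 - 6) = -146 + 30*(-83) = -146 - 2490 = -2636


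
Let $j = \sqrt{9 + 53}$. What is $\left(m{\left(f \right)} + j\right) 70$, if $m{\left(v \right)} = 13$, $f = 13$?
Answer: $910 + 70 \sqrt{62} \approx 1461.2$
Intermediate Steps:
$j = \sqrt{62} \approx 7.874$
$\left(m{\left(f \right)} + j\right) 70 = \left(13 + \sqrt{62}\right) 70 = 910 + 70 \sqrt{62}$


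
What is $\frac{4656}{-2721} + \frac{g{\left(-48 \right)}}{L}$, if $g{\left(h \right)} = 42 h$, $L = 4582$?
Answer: $- \frac{4469888}{2077937} \approx -2.1511$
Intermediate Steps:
$\frac{4656}{-2721} + \frac{g{\left(-48 \right)}}{L} = \frac{4656}{-2721} + \frac{42 \left(-48\right)}{4582} = 4656 \left(- \frac{1}{2721}\right) - \frac{1008}{2291} = - \frac{1552}{907} - \frac{1008}{2291} = - \frac{4469888}{2077937}$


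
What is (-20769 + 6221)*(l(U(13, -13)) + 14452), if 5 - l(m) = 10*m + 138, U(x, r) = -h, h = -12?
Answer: -206567052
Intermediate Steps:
U(x, r) = 12 (U(x, r) = -1*(-12) = 12)
l(m) = -133 - 10*m (l(m) = 5 - (10*m + 138) = 5 - (138 + 10*m) = 5 + (-138 - 10*m) = -133 - 10*m)
(-20769 + 6221)*(l(U(13, -13)) + 14452) = (-20769 + 6221)*((-133 - 10*12) + 14452) = -14548*((-133 - 120) + 14452) = -14548*(-253 + 14452) = -14548*14199 = -206567052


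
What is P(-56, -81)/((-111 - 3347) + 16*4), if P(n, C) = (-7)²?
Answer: -49/3394 ≈ -0.014437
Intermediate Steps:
P(n, C) = 49
P(-56, -81)/((-111 - 3347) + 16*4) = 49/((-111 - 3347) + 16*4) = 49/(-3458 + 64) = 49/(-3394) = 49*(-1/3394) = -49/3394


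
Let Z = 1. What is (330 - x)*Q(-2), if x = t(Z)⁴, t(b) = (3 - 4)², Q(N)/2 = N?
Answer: -1316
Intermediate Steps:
Q(N) = 2*N
t(b) = 1 (t(b) = (-1)² = 1)
x = 1 (x = 1⁴ = 1)
(330 - x)*Q(-2) = (330 - 1*1)*(2*(-2)) = (330 - 1)*(-4) = 329*(-4) = -1316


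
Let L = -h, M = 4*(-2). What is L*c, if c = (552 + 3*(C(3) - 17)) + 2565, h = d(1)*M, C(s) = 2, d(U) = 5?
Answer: 122880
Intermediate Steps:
M = -8
h = -40 (h = 5*(-8) = -40)
L = 40 (L = -1*(-40) = 40)
c = 3072 (c = (552 + 3*(2 - 17)) + 2565 = (552 + 3*(-15)) + 2565 = (552 - 45) + 2565 = 507 + 2565 = 3072)
L*c = 40*3072 = 122880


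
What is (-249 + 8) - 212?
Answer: -453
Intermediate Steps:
(-249 + 8) - 212 = -241 - 212 = -453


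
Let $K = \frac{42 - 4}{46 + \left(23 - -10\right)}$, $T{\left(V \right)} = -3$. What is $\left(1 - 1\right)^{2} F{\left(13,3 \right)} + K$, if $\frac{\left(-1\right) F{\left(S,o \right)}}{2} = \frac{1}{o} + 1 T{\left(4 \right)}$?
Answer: $\frac{38}{79} \approx 0.48101$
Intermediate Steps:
$F{\left(S,o \right)} = 6 - \frac{2}{o}$ ($F{\left(S,o \right)} = - 2 \left(\frac{1}{o} + 1 \left(-3\right)\right) = - 2 \left(\frac{1}{o} - 3\right) = - 2 \left(-3 + \frac{1}{o}\right) = 6 - \frac{2}{o}$)
$K = \frac{38}{79}$ ($K = \frac{38}{46 + \left(23 + 10\right)} = \frac{38}{46 + 33} = \frac{38}{79} \approx 0.48101$)
$\left(1 - 1\right)^{2} F{\left(13,3 \right)} + K = \left(1 - 1\right)^{2} \left(6 - \frac{2}{3}\right) + \frac{38}{79} = 0^{2} \left(6 - \frac{2}{3}\right) + \frac{38}{79} = 0 \left(6 - \frac{2}{3}\right) + \frac{38}{79} = 0 \cdot \frac{16}{3} + \frac{38}{79} = 0 + \frac{38}{79} = \frac{38}{79}$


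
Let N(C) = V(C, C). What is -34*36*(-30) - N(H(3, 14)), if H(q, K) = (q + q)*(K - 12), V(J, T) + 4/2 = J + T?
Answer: 36698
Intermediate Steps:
V(J, T) = -2 + J + T (V(J, T) = -2 + (J + T) = -2 + J + T)
H(q, K) = 2*q*(-12 + K) (H(q, K) = (2*q)*(-12 + K) = 2*q*(-12 + K))
N(C) = -2 + 2*C (N(C) = -2 + C + C = -2 + 2*C)
-34*36*(-30) - N(H(3, 14)) = -34*36*(-30) - (-2 + 2*(2*3*(-12 + 14))) = -1224*(-30) - (-2 + 2*(2*3*2)) = 36720 - (-2 + 2*12) = 36720 - (-2 + 24) = 36720 - 1*22 = 36720 - 22 = 36698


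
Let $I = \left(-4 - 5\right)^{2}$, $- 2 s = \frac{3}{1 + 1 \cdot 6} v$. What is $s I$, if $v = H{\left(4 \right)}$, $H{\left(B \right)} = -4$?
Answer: $\frac{486}{7} \approx 69.429$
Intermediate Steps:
$v = -4$
$s = \frac{6}{7}$ ($s = - \frac{\frac{3}{1 + 1 \cdot 6} \left(-4\right)}{2} = - \frac{\frac{3}{1 + 6} \left(-4\right)}{2} = - \frac{\frac{3}{7} \left(-4\right)}{2} = \left(- \frac{1}{2}\right) \left(- \frac{12}{7}\right) = \frac{6}{7} \approx 0.85714$)
$I = 81$ ($I = \left(-9\right)^{2} = 81$)
$s I = \frac{6}{7} \cdot 81 = \frac{486}{7}$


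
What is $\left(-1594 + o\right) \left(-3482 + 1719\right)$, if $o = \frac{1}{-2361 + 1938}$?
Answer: $\frac{1188725669}{423} \approx 2.8102 \cdot 10^{6}$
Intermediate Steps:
$o = - \frac{1}{423}$ ($o = \frac{1}{-423} = - \frac{1}{423} \approx -0.0023641$)
$\left(-1594 + o\right) \left(-3482 + 1719\right) = \left(-1594 - \frac{1}{423}\right) \left(-3482 + 1719\right) = \left(- \frac{674263}{423}\right) \left(-1763\right) = \frac{1188725669}{423}$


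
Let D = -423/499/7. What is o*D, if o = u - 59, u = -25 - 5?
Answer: 37647/3493 ≈ 10.778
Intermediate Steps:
D = -423/3493 (D = -423*1/499*(1/7) = -423/499*1/7 = -423/3493 ≈ -0.12110)
u = -30
o = -89 (o = -30 - 59 = -89)
o*D = -89*(-423/3493) = 37647/3493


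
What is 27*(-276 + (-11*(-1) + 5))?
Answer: -7020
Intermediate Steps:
27*(-276 + (-11*(-1) + 5)) = 27*(-276 + (11 + 5)) = 27*(-276 + 16) = 27*(-260) = -7020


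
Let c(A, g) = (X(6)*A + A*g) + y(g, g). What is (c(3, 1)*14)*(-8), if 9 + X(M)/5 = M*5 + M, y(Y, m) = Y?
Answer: -45808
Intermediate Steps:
X(M) = -45 + 30*M (X(M) = -45 + 5*(M*5 + M) = -45 + 5*(5*M + M) = -45 + 5*(6*M) = -45 + 30*M)
c(A, g) = g + 135*A + A*g (c(A, g) = ((-45 + 30*6)*A + A*g) + g = ((-45 + 180)*A + A*g) + g = (135*A + A*g) + g = g + 135*A + A*g)
(c(3, 1)*14)*(-8) = ((1 + 135*3 + 3*1)*14)*(-8) = ((1 + 405 + 3)*14)*(-8) = (409*14)*(-8) = 5726*(-8) = -45808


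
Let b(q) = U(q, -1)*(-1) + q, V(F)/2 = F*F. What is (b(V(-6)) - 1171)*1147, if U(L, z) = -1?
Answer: -1259406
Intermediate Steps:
V(F) = 2*F² (V(F) = 2*(F*F) = 2*F²)
b(q) = 1 + q (b(q) = -1*(-1) + q = 1 + q)
(b(V(-6)) - 1171)*1147 = ((1 + 2*(-6)²) - 1171)*1147 = ((1 + 2*36) - 1171)*1147 = ((1 + 72) - 1171)*1147 = (73 - 1171)*1147 = -1098*1147 = -1259406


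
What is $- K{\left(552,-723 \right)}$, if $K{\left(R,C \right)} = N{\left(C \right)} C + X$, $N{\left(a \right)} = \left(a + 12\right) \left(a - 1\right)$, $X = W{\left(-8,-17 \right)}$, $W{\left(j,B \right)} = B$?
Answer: $372174389$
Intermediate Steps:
$X = -17$
$N{\left(a \right)} = \left(-1 + a\right) \left(12 + a\right)$ ($N{\left(a \right)} = \left(12 + a\right) \left(-1 + a\right) = \left(-1 + a\right) \left(12 + a\right)$)
$K{\left(R,C \right)} = -17 + C \left(-12 + C^{2} + 11 C\right)$ ($K{\left(R,C \right)} = \left(-12 + C^{2} + 11 C\right) C - 17 = C \left(-12 + C^{2} + 11 C\right) - 17 = -17 + C \left(-12 + C^{2} + 11 C\right)$)
$- K{\left(552,-723 \right)} = - (-17 - 723 \left(-12 + \left(-723\right)^{2} + 11 \left(-723\right)\right)) = - (-17 - 723 \left(-12 + 522729 - 7953\right)) = - (-17 - 372174372) = \left(-1\right) \left(-372174389\right) = 372174389$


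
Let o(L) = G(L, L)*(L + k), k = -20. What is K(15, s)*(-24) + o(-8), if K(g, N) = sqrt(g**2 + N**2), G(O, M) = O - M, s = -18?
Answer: -72*sqrt(61) ≈ -562.34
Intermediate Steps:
K(g, N) = sqrt(N**2 + g**2)
o(L) = 0 (o(L) = (L - L)*(L - 20) = 0*(-20 + L) = 0)
K(15, s)*(-24) + o(-8) = sqrt((-18)**2 + 15**2)*(-24) + 0 = sqrt(324 + 225)*(-24) + 0 = sqrt(549)*(-24) + 0 = (3*sqrt(61))*(-24) + 0 = -72*sqrt(61) + 0 = -72*sqrt(61)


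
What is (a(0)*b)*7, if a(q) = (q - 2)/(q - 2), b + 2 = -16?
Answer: -126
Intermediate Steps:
b = -18 (b = -2 - 16 = -18)
a(q) = 1 (a(q) = (-2 + q)/(-2 + q) = 1)
(a(0)*b)*7 = (1*(-18))*7 = -18*7 = -126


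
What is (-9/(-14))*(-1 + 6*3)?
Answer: 153/14 ≈ 10.929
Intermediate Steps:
(-9/(-14))*(-1 + 6*3) = (-9*(-1/14))*(-1 + 18) = (9/14)*17 = 153/14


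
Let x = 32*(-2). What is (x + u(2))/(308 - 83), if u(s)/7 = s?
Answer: -2/9 ≈ -0.22222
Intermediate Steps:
x = -64
u(s) = 7*s
(x + u(2))/(308 - 83) = (-64 + 7*2)/(308 - 83) = (-64 + 14)/225 = -50*1/225 = -2/9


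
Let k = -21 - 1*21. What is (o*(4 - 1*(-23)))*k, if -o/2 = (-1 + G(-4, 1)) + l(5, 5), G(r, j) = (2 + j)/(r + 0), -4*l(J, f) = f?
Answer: -6804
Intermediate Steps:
l(J, f) = -f/4
G(r, j) = (2 + j)/r
o = 6 (o = -2*((-1 + (2 + 1)/(-4)) - ¼*5) = -2*((-1 - ¼*3) - 5/4) = -2*((-1 - ¾) - 5/4) = -2*(-7/4 - 5/4) = -2*(-3) = 6)
k = -42 (k = -21 - 21 = -42)
(o*(4 - 1*(-23)))*k = (6*(4 - 1*(-23)))*(-42) = (6*(4 + 23))*(-42) = (6*27)*(-42) = 162*(-42) = -6804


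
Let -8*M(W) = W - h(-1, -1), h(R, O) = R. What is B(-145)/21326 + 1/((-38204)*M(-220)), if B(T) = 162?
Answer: 169403863/22303466547 ≈ 0.0075954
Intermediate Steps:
M(W) = -1/8 - W/8 (M(W) = -(W - 1*(-1))/8 = -(W + 1)/8 = -(1 + W)/8 = -1/8 - W/8)
B(-145)/21326 + 1/((-38204)*M(-220)) = 162/21326 + 1/((-38204)*(-1/8 - 1/8*(-220))) = 162*(1/21326) - 1/(38204*(-1/8 + 55/2)) = 81/10663 - 1/(38204*219/8) = 81/10663 - 1/38204*8/219 = 81/10663 - 2/2091669 = 169403863/22303466547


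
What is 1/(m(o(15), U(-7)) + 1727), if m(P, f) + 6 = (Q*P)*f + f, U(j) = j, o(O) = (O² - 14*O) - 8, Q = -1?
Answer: 1/1763 ≈ 0.00056721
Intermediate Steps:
o(O) = -8 + O² - 14*O
m(P, f) = -6 + f - P*f (m(P, f) = -6 + ((-P)*f + f) = -6 + (-P*f + f) = -6 + (f - P*f) = -6 + f - P*f)
1/(m(o(15), U(-7)) + 1727) = 1/((-6 - 7 - 1*(-8 + 15² - 14*15)*(-7)) + 1727) = 1/((-6 - 7 - 1*(-8 + 225 - 210)*(-7)) + 1727) = 1/((-6 - 7 - 1*7*(-7)) + 1727) = 1/((-6 - 7 + 49) + 1727) = 1/(36 + 1727) = 1/1763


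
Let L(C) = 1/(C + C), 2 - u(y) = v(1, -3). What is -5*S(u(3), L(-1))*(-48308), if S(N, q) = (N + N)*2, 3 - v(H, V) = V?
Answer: -3864640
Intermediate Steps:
v(H, V) = 3 - V
u(y) = -4 (u(y) = 2 - (3 - 1*(-3)) = 2 - (3 + 3) = 2 - 1*6 = 2 - 6 = -4)
L(C) = 1/(2*C)
S(N, q) = 4*N (S(N, q) = (2*N)*2 = 4*N)
-5*S(u(3), L(-1))*(-48308) = -20*(-4)*(-48308) = -5*(-16)*(-48308) = 80*(-48308) = -3864640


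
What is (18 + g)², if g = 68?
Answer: 7396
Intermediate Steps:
(18 + g)² = (18 + 68)² = 86² = 7396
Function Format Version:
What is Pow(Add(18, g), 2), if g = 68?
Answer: 7396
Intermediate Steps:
Pow(Add(18, g), 2) = Pow(Add(18, 68), 2) = Pow(86, 2) = 7396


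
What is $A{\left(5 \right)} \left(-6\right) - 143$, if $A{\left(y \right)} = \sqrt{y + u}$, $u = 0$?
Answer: $-143 - 6 \sqrt{5} \approx -156.42$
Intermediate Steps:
$A{\left(y \right)} = \sqrt{y}$ ($A{\left(y \right)} = \sqrt{y + 0} = \sqrt{y}$)
$A{\left(5 \right)} \left(-6\right) - 143 = \sqrt{5} \left(-6\right) - 143 = - 6 \sqrt{5} - 143 = -143 - 6 \sqrt{5}$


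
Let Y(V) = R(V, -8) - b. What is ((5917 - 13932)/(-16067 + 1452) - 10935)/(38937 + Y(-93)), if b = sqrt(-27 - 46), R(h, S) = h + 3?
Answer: -620802291747/2205534277943 - 15980701*I*sqrt(73)/2205534277943 ≈ -0.28147 - 6.1908e-5*I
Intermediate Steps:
R(h, S) = 3 + h
b = I*sqrt(73) (b = sqrt(-73) = I*sqrt(73) ≈ 8.544*I)
Y(V) = 3 + V - I*sqrt(73) (Y(V) = (3 + V) - I*sqrt(73) = 3 + V - I*sqrt(73))
((5917 - 13932)/(-16067 + 1452) - 10935)/(38937 + Y(-93)) = ((5917 - 13932)/(-16067 + 1452) - 10935)/(38937 + (3 - 93 - I*sqrt(73))) = (-8015/(-14615) - 10935)/(38937 + (-90 - I*sqrt(73))) = (-8015*(-1/14615) - 10935)/(38847 - I*sqrt(73)) = (1603/2923 - 10935)/(38847 - I*sqrt(73)) = -31961402/(2923*(38847 - I*sqrt(73)))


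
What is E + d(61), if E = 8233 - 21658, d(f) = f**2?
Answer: -9704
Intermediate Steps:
E = -13425
E + d(61) = -13425 + 61**2 = -13425 + 3721 = -9704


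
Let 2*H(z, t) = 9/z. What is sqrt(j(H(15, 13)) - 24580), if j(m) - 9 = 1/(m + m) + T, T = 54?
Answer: I*sqrt(220638)/3 ≈ 156.57*I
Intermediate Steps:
H(z, t) = 9/(2*z) (H(z, t) = (9/z)/2 = 9/(2*z))
j(m) = 63 + 1/(2*m) (j(m) = 9 + (1/(m + m) + 54) = 9 + (1/(2*m) + 54) = 9 + (54 + 1/(2*m)) = 63 + 1/(2*m))
sqrt(j(H(15, 13)) - 24580) = sqrt((63 + 1/(2*(((9/2)/15)))) - 24580) = sqrt((63 + 1/(2*(((9/2)*(1/15))))) - 24580) = sqrt((63 + 1/(2*(3/10))) - 24580) = sqrt((63 + (1/2)*(10/3)) - 24580) = sqrt((63 + 5/3) - 24580) = sqrt(194/3 - 24580) = sqrt(-73546/3) = I*sqrt(220638)/3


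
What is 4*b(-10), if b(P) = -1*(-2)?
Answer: 8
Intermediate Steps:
b(P) = 2
4*b(-10) = 4*2 = 8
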